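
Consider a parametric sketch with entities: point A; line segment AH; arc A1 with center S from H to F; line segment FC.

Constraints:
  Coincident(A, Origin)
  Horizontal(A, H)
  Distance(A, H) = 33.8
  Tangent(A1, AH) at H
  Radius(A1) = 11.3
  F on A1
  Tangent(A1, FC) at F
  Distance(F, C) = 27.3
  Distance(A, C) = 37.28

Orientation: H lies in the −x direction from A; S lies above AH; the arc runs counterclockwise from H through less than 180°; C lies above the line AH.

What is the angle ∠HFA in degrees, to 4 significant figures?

124.3°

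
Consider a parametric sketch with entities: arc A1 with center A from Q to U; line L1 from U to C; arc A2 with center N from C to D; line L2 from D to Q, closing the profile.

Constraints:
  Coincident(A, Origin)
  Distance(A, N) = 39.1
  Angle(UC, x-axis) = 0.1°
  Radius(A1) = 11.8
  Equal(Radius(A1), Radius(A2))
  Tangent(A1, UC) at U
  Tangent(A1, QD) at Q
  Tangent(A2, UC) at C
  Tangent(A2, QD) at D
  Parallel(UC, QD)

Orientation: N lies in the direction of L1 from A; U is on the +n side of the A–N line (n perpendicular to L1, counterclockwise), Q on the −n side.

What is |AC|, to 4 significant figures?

40.84

The slot axis is L1's direction at 0.1°, so u = (cos 0.1°, sin 0.1°) = (1.000, 0.001745) and n = (−sin 0.1°, cos 0.1°) = (-0.001745, 1.000). A is at the origin and N lies 39.1 along u from A, so N = 39.1·u = (39.10, 0.06824). Tangency of A1 to both parallel lines with radius 11.8 puts U and Q at A ± 11.8·n: U = (-0.02059, 11.80), Q = (0.02059, -11.80). Equal radii place C and D the same way about N: C = N + 11.8·n = (39.08, 11.87), D = N − 11.8·n = (39.12, -11.73). Then |AC| = |C − A| = 40.84.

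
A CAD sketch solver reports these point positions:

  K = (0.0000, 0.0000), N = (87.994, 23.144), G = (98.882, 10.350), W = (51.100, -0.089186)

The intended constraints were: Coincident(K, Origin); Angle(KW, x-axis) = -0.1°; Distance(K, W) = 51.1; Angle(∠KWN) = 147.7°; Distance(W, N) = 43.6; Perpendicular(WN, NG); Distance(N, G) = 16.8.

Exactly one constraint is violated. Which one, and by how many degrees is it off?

Perpendicular(WN, NG) — off by 8.20°.

K = (0.00, 0.00) ✓; KW at -0.1000° ✓; |KW| = 51.10 ✓; ∠KWN = 147.7° ✓; |WN| = 43.60 ✓; ∠(WN, NG) = 81.80° ✗; |NG| = 16.80 ✓.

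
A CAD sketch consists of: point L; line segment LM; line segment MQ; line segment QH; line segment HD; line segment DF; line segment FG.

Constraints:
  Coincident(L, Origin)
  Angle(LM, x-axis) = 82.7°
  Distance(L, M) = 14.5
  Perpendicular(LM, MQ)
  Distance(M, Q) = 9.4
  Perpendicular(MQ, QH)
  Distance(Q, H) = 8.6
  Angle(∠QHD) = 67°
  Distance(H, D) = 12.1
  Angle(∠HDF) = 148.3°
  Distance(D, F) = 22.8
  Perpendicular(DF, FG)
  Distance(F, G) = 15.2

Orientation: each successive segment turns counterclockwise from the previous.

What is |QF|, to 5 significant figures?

28.430

L is at the origin; LM runs at 82.7° with length 14.5, so M = (1.8424, 14.382). The perpendicularity gives MQ at right angles to LM, so MQ runs at 172.70°; with |MQ| = 9.4, Q = (-7.4814, 15.577). MQ ⟂ QH, so QH runs at -97.300°; with |QH| = 8.6, H = (-8.5741, 7.0466). ∠QHD = 67.0° gives HD at 15.700° from the x-axis; with |HD| = 12.1, D = (3.0744, 10.321). ∠HDF = 148.3° gives DF at 47.400° from the x-axis; with |DF| = 22.8, F = (18.507, 27.104). Then |QF| = |F − Q| = 28.430.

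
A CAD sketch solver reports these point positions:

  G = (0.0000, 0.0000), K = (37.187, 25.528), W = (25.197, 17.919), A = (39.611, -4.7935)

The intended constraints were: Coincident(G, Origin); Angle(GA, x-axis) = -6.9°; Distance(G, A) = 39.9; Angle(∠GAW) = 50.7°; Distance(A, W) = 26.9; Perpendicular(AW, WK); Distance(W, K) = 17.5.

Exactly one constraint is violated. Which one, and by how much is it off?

Distance(W, K) = 17.5 — off by 3.30.

G = (0.00, 0.00) ✓; GA at -6.900° ✓; |GA| = 39.90 ✓; ∠GAW = 50.70° ✓; |AW| = 26.90 ✓; ∠(AW, WK) = 90.00° ✓; |WK| = 14.20 ✗.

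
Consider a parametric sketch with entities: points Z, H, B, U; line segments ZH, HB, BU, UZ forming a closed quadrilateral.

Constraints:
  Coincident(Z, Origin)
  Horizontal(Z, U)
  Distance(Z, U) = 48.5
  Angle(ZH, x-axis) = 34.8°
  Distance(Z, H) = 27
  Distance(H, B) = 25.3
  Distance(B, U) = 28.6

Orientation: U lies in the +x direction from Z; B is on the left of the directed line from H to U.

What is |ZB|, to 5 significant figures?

52.263

Z is at the origin; ZU is horizontal with |ZU| = 48.5 and U in +x, so U = (48.5, 0). ZH runs at 34.8° with |ZH| = 27.0, so H = (22.171, 15.409). B is determined by |HB| = 25.3 and |BU| = 28.6 together: it lies at the intersection of circle(H, 25.3) and circle(U, 28.6). With |HU| = 30.507, the foot of the radical line on HU is 12.338 from H and the perpendicular offset is √(25.3² − 12.338²) = 22.088. Taking the left-of-HU solution: B = (43.976, 28.240).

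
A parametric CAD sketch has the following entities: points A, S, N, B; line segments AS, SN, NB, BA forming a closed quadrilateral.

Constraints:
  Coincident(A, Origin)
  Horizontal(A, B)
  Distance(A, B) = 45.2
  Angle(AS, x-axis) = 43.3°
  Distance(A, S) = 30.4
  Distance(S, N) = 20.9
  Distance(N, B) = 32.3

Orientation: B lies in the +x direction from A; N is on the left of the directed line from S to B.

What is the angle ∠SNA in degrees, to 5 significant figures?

6.8221°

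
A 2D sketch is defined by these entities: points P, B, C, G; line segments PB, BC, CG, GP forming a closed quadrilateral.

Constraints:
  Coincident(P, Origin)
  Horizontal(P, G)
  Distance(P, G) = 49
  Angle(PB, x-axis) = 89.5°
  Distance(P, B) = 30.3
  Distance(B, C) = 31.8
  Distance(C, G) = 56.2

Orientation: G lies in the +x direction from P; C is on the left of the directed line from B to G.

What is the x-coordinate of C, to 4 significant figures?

24.68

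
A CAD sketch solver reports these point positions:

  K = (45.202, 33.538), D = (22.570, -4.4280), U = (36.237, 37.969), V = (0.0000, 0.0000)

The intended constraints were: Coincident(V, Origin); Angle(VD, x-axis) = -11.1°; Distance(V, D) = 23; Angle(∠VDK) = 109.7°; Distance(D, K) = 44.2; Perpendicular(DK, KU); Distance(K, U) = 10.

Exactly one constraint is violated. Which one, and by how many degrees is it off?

Perpendicular(DK, KU) — off by 4.50°.

V = (0.00, 0.00) ✓; VD at -11.10° ✓; |VD| = 23.00 ✓; ∠VDK = 109.7° ✓; |DK| = 44.20 ✓; ∠(DK, KU) = 94.50° ✗; |KU| = 10.00 ✓.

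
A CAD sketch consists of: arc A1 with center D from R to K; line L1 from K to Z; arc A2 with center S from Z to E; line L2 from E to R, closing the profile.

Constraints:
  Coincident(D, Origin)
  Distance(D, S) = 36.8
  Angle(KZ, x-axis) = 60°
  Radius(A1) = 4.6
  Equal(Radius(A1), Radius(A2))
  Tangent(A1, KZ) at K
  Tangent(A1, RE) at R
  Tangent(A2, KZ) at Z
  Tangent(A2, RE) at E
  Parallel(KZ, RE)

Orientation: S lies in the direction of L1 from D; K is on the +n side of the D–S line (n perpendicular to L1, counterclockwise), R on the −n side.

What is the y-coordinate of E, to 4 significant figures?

29.57

The slot axis is L1's direction at 60.0°, so u = (cos 60.0°, sin 60.0°) = (0.5000, 0.8660) and n = (−sin 60.0°, cos 60.0°) = (-0.8660, 0.5000). D is at the origin and S lies 36.8 along u from D, so S = 36.8·u = (18.40, 31.87). Tangency of A1 to both parallel lines with radius 4.6 puts K and R at D ± 4.6·n: K = (-3.984, 2.300), R = (3.984, -2.300). Equal radii place Z and E the same way about S: Z = S + 4.6·n = (14.42, 34.17), E = S − 4.6·n = (22.38, 29.57). So E.y = 29.57.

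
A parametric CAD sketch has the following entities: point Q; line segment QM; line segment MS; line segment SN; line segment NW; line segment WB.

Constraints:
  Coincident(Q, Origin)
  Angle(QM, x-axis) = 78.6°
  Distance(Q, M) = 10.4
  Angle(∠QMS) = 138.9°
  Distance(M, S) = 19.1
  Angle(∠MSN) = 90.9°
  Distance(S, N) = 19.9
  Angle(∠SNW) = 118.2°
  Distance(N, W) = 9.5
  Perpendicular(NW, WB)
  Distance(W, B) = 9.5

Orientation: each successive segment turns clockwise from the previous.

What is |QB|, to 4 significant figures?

17.13

Q is at the origin; QM runs at 78.6° with length 10.4, so M = (2.056, 10.19). ∠QMS = 138.9° gives MS at 37.50° from the x-axis; with |MS| = 19.1, S = (17.21, 21.82). ∠MSN = 90.9° gives SN at -51.60° from the x-axis; with |SN| = 19.9, N = (29.57, 6.227). ∠SNW = 118.2° gives NW at -113.4° from the x-axis; with |NW| = 9.5, W = (25.80, -2.492). NW ⟂ WB, so WB runs at 156.6°; with |WB| = 9.5, B = (17.08, 1.281). Then |QB| = |B − Q| = 17.13.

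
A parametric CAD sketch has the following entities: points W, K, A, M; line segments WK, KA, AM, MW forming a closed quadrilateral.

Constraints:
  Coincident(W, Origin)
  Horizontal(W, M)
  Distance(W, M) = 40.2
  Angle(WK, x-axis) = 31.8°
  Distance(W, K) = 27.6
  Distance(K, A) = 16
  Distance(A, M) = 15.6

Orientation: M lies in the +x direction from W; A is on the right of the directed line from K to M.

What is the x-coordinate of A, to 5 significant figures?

24.664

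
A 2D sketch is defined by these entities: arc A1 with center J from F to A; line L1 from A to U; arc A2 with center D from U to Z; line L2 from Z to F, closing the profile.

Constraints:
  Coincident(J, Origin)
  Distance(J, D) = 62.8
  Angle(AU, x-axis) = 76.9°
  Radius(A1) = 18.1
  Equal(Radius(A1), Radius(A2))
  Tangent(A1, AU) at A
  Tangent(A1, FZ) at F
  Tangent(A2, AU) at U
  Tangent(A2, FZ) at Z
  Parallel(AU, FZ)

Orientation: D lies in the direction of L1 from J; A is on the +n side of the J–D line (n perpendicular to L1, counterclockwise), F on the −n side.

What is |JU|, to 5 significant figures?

65.356

The slot axis is L1's direction at 76.9°, so u = (cos 76.9°, sin 76.9°) = (0.22665, 0.97398) and n = (−sin 76.9°, cos 76.9°) = (-0.97398, 0.22665). J is at the origin and D lies 62.8 along u from J, so D = 62.8·u = (14.234, 61.166). Tangency of A1 to both parallel lines with radius 18.1 puts A and F at J ± 18.1·n: A = (-17.629, 4.1024), F = (17.629, -4.1024). Equal radii place U and Z the same way about D: U = D + 18.1·n = (-3.3953, 65.268), Z = D − 18.1·n = (31.863, 57.063). Then |JU| = |U − J| = 65.356.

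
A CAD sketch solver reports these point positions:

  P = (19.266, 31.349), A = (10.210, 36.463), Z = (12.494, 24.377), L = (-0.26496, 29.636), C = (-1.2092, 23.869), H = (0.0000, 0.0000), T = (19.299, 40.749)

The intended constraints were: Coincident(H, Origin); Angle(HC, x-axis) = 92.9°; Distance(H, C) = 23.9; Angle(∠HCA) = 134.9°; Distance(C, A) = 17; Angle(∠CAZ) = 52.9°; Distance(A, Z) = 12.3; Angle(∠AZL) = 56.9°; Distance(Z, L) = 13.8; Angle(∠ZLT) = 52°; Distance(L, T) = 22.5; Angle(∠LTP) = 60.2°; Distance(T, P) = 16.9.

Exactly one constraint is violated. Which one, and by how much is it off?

Distance(T, P) = 16.9 — off by 7.50.

H = (0.00, 0.00) ✓; HC at 92.90° ✓; |HC| = 23.90 ✓; ∠HCA = 134.9° ✓; |CA| = 17.00 ✓; ∠CAZ = 52.90° ✓; |AZ| = 12.30 ✓; ∠AZL = 56.90° ✓; |ZL| = 13.80 ✓; ∠ZLT = 52.00° ✓; |LT| = 22.50 ✓; ∠LTP = 60.20° ✓; |TP| = 9.400 ✗.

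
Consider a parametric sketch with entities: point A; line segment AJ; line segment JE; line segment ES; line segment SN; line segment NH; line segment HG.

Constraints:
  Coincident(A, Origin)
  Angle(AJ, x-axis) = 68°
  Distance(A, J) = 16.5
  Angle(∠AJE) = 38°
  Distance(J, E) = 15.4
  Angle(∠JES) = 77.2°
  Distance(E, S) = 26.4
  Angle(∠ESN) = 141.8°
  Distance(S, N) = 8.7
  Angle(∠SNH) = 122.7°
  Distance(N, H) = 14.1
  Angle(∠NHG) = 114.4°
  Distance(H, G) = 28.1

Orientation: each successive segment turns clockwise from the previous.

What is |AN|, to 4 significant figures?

23.41

∠JES = 77.2° gives ES at -176.8° from the x-axis; with |ES| = 26.4, S = (-15.93, -0.9786). ∠ESN = 141.8° gives SN at 145.0° from the x-axis; with |SN| = 8.7, N = (-23.06, 4.012). Then |AN| = |N − A| = 23.41.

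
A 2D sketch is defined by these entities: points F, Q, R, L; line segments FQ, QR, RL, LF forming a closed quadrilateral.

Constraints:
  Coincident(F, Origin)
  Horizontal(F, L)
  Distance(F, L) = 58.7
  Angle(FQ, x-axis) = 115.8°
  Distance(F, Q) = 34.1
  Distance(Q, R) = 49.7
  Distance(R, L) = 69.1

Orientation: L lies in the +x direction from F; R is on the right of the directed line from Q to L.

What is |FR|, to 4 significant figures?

20.11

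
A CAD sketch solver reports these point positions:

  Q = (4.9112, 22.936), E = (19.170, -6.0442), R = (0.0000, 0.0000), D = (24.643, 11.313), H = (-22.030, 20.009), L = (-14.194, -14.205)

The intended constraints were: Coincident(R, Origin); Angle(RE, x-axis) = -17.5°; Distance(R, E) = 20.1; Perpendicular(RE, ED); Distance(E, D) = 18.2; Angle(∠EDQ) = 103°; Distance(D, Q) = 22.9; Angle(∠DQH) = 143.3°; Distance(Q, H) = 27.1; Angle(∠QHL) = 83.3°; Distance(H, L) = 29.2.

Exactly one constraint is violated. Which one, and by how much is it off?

Distance(H, L) = 29.2 — off by 5.90.

R = (0.00, 0.00) ✓; RE at -17.50° ✓; |RE| = 20.10 ✓; ∠(RE, ED) = 90.00° ✓; |ED| = 18.20 ✓; ∠EDQ = 103.0° ✓; |DQ| = 22.90 ✓; ∠DQH = 143.3° ✓; |QH| = 27.10 ✓; ∠QHL = 83.30° ✓; |HL| = 35.10 ✗.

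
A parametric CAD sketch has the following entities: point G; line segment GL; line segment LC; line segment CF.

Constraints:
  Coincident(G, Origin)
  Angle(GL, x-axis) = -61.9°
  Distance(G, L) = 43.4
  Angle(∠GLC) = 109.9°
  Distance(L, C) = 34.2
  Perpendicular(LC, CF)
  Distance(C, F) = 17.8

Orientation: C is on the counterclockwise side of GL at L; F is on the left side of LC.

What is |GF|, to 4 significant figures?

54.11

∠GLC = 109.9°, so LC runs at -61.9° + (180° − 109.9°) = 8.200° from the x-axis; with |LC| = 34.2, C = L + 34.2·(cos 8.200°, sin 8.200°) = (54.29, -33.41). LC is perpendicular to CF; with |CF| = 17.8 on the left of LC, F = C + 17.8·(-0.1426, 0.9898) = (51.75, -15.79). Then |GF| = |F − G| = 54.11.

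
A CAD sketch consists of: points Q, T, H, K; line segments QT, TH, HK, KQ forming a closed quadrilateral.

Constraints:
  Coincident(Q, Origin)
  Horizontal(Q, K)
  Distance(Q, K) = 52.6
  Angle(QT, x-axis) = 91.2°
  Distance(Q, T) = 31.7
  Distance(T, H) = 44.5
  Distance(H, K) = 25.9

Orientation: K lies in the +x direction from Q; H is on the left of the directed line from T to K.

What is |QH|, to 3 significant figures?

49.5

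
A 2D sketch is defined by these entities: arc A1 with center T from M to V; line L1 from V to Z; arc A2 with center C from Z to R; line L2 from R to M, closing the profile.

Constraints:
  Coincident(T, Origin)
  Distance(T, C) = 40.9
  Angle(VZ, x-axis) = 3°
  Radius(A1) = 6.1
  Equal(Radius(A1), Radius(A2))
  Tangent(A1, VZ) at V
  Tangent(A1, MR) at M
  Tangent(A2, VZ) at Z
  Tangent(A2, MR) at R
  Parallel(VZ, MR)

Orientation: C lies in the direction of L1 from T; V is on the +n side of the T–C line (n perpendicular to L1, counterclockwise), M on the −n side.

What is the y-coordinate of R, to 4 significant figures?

-3.951

The slot axis is L1's direction at 3.0°, so u = (cos 3.0°, sin 3.0°) = (0.9986, 0.05234) and n = (−sin 3.0°, cos 3.0°) = (-0.05234, 0.9986). T is at the origin and C lies 40.9 along u from T, so C = 40.9·u = (40.84, 2.141). Tangency of A1 to both parallel lines with radius 6.1 puts V and M at T ± 6.1·n: V = (-0.3192, 6.092), M = (0.3192, -6.092). Equal radii place Z and R the same way about C: Z = C + 6.1·n = (40.52, 8.232), R = C − 6.1·n = (41.16, -3.951). So R.y = -3.951.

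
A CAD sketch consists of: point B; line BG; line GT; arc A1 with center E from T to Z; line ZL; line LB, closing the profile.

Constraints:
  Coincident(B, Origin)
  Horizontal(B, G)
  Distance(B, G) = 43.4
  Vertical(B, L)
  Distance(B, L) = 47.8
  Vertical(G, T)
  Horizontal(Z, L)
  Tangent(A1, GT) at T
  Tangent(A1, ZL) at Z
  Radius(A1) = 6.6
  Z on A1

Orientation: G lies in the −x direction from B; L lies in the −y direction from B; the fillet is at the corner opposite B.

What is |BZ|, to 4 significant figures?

60.32

B is at the origin; B and G share the same y with |BG| = 43.4 and G on the −x side, so G = (-43.40, 0.000). BL is vertical with |BL| = 47.8 and L on the −y side, so L = (0.000, -47.80). The virtual corner opposite B is at (-43.40, -47.80). Since A1 is tangent to GT there, ET ⟂ GT and since A1 is tangent to ZL there, EZ ⟂ ZL, with radius 6.6, so the center E sits 6.6 in from both sides at E = (-36.80, -41.20). That places the tangent points at T = (-43.40, -41.20) on GT and Z = (-36.80, -47.80) on ZL. Then |BZ| = |Z − B| = 60.32.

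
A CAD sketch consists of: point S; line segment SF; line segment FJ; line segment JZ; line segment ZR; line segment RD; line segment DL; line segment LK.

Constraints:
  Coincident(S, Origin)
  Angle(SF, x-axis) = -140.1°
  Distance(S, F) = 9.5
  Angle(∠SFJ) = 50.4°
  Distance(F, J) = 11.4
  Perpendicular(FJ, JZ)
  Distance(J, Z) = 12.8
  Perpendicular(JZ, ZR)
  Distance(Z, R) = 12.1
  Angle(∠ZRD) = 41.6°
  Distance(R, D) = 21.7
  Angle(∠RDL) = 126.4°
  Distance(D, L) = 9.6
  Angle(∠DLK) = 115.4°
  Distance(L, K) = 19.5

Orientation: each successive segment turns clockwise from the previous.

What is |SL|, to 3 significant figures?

20.1

S is at the origin; SF runs at -140.1° with length 9.5, so F = (-7.29, -6.09). ∠SFJ = 50.4° gives FJ at 90.3° from the x-axis; with |FJ| = 11.4, J = (-7.35, 5.31). The perpendicularity gives JZ at right angles to FJ, so JZ runs at 0.300°; with |JZ| = 12.8, Z = (5.45, 5.37). JZ ⟂ ZR, so ZR runs at -89.7°; with |ZR| = 12.1, R = (5.52, -6.73). ∠ZRD = 41.6° gives RD at 132° from the x-axis; with |RD| = 21.7, D = (-8.98, 9.42). ∠RDL = 126.4° gives DL at 78.3° from the x-axis; with |DL| = 9.6, L = (-7.03, 18.8). Then |SL| = |L − S| = 20.1.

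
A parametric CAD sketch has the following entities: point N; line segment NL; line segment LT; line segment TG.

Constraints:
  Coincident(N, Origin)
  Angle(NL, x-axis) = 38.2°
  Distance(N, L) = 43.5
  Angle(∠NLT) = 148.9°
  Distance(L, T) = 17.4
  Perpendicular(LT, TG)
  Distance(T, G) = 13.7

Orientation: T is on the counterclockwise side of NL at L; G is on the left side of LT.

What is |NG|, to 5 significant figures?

55.347

N is at the origin; NL runs at 38.2° with length 43.5, so L = 43.5·(cos 38.2°, sin 38.2°) = (34.185, 26.901). ∠NLT = 148.9°, so LT runs at 38.2° + (180° − 148.9°) = 69.300° from the x-axis; with |LT| = 17.4, T = L + 17.4·(cos 69.300°, sin 69.300°) = (40.335, 43.177). LT is perpendicular to TG; with |TG| = 13.7 on the left of LT, G = T + 13.7·(-0.93544, 0.35347) = (27.520, 48.020). Then |NG| = |G − N| = 55.347.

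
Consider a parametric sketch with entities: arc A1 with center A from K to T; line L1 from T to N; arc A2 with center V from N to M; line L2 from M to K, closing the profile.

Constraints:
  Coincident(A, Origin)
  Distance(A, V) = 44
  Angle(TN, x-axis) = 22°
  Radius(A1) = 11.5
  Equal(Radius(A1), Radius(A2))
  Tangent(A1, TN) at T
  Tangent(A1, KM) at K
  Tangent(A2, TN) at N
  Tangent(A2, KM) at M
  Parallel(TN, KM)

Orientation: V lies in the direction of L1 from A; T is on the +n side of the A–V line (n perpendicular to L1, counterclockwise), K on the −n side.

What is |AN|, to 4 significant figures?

45.48

The slot axis is L1's direction at 22.0°, so u = (cos 22.0°, sin 22.0°) = (0.9272, 0.3746) and n = (−sin 22.0°, cos 22.0°) = (-0.3746, 0.9272). A is at the origin and V lies 44.0 along u from A, so V = 44.0·u = (40.80, 16.48). Tangency of A1 to both parallel lines with radius 11.5 puts T and K at A ± 11.5·n: T = (-4.308, 10.66), K = (4.308, -10.66). Equal radii place N and M the same way about V: N = V + 11.5·n = (36.49, 27.15), M = V − 11.5·n = (45.10, 5.820). Then |AN| = |N − A| = 45.48.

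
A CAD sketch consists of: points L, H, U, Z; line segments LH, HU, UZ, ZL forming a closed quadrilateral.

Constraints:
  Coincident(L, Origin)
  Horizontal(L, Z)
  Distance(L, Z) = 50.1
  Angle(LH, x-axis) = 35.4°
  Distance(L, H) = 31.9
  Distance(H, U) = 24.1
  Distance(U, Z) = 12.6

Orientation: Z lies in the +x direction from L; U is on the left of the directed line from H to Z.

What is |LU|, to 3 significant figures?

50.9

L is at the origin; L and Z share the same y with |LZ| = 50.1 and Z in +x, so Z = (50.1, 0). LH runs at 35.4° with |LH| = 31.9, so H = (26.0, 18.5). U is determined by |HU| = 24.1 and |UZ| = 12.6 together: it lies at the intersection of circle(H, 24.1) and circle(Z, 12.6). With |HZ| = 30.4, the foot of the radical line on HZ is 22.1 from H and the perpendicular offset is √(24.1² − 22.1²) = 9.54. Taking the left-of-HZ solution: U = (49.4, 12.6).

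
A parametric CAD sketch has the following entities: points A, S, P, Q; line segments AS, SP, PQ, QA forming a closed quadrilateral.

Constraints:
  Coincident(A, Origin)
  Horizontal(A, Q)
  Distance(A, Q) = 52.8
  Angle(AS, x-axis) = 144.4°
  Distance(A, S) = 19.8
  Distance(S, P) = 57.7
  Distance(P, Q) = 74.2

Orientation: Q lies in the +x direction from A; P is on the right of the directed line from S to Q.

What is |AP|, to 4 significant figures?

45.67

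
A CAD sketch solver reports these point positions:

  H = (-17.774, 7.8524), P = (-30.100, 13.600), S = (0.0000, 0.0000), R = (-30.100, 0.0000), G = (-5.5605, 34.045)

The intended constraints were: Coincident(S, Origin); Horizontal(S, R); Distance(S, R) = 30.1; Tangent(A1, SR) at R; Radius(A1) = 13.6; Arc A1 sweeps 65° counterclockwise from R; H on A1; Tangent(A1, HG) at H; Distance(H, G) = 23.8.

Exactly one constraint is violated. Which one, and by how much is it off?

Distance(H, G) = 23.8 — off by 5.10.

S = (0.00, 0.00) ✓; S.y = 0.00, R.y = 0.00 ✓; |SR| = 30.10 ✓; ∠(PR, RS) = 90.00° ✓; |PR| = 13.60 ✓; bearing(P→H) − bearing(P→R) = 65.00° ✓; |PH| = 13.60 ✓; ∠(PH, HG) = 90.00° ✓; |HG| = 28.90 ✗.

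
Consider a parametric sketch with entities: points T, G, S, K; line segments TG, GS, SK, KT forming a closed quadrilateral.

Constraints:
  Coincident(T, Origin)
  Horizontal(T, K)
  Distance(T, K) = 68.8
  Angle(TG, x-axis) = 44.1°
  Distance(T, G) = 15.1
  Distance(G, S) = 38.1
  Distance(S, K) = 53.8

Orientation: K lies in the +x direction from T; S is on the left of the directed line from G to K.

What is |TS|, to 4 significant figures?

53.07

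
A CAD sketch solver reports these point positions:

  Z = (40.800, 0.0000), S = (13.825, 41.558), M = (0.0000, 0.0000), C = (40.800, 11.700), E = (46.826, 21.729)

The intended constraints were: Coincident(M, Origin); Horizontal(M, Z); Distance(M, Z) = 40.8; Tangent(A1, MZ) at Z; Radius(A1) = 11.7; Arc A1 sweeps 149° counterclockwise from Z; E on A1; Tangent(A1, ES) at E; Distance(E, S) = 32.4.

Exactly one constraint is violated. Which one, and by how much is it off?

Distance(E, S) = 32.4 — off by 6.10.

M = (0.00, 0.00) ✓; M.y = 0.00, Z.y = 0.00 ✓; |MZ| = 40.80 ✓; ∠(CZ, ZM) = 90.00° ✓; |CZ| = 11.70 ✓; bearing(C→E) − bearing(C→Z) = 149.0° ✓; |CE| = 11.70 ✓; ∠(CE, ES) = 90.00° ✓; |ES| = 38.50 ✗.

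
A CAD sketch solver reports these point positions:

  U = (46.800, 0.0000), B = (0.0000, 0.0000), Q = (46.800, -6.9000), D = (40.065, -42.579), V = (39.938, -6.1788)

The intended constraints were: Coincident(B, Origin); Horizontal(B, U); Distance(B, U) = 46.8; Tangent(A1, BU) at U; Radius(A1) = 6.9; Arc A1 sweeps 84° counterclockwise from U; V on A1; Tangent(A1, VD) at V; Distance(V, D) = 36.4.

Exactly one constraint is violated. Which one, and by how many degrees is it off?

Tangent(A1, VD) at V — off by 6.20°.

B = (0.00, 0.00) ✓; B.y = 0.00, U.y = 0.00 ✓; |BU| = 46.80 ✓; ∠(QU, UB) = 90.00° ✓; |QU| = 6.900 ✓; bearing(Q→V) − bearing(Q→U) = 84.00° ✓; |QV| = 6.900 ✓; ∠(QV, VD) = 83.80° ✗; |VD| = 36.40 ✓.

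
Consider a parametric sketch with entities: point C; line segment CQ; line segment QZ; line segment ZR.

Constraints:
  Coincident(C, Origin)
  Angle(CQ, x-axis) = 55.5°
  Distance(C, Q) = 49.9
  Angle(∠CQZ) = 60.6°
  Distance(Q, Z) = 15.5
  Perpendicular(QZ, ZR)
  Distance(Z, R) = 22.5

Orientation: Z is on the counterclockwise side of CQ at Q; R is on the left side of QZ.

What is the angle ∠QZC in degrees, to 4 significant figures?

101.7°

C is at the origin; CQ runs at 55.5° with length 49.9, so Q = 49.9·(cos 55.5°, sin 55.5°) = (28.26, 41.12). ∠CQZ = 60.6°, so QZ runs at 55.5° + (180° − 60.6°) = 174.9° from the x-axis; with |QZ| = 15.5, Z = Q + 15.5·(cos 174.9°, sin 174.9°) = (12.83, 42.50). Then cos ∠QZC = ZQ·ZC / (|ZQ||ZC|), giving 101.7°.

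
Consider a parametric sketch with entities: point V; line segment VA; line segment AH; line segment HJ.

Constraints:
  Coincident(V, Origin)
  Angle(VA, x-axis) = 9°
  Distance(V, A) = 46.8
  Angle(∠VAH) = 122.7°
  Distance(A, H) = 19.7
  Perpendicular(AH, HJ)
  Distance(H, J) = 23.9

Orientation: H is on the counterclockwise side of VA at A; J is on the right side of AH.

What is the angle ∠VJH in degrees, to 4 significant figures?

35.41°

∠VAH = 122.7°, so AH runs at 9.0° + (180° − 122.7°) = 66.30° from the x-axis; with |AH| = 19.7, H = A + 19.7·(cos 66.30°, sin 66.30°) = (54.14, 25.36). AH is perpendicular to HJ; with |HJ| = 23.9 on the right of AH, J = H + 23.9·(0.9157, -0.4019) = (76.03, 15.75). Then cos ∠VJH = JV·JH / (|JV||JH|), giving 35.41°.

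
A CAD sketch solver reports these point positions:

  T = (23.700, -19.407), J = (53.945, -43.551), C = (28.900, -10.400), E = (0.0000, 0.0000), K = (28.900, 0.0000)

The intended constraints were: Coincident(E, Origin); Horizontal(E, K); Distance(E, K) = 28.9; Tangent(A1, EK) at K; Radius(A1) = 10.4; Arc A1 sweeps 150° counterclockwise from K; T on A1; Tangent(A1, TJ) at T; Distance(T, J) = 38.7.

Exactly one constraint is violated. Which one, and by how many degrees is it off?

Tangent(A1, TJ) at T — off by 8.60°.

E = (0.00, 0.00) ✓; E.y = 0.00, K.y = 0.00 ✓; |EK| = 28.90 ✓; ∠(CK, KE) = 90.00° ✓; |CK| = 10.40 ✓; bearing(C→T) − bearing(C→K) = 150.0° ✓; |CT| = 10.40 ✓; ∠(CT, TJ) = 98.60° ✗; |TJ| = 38.70 ✓.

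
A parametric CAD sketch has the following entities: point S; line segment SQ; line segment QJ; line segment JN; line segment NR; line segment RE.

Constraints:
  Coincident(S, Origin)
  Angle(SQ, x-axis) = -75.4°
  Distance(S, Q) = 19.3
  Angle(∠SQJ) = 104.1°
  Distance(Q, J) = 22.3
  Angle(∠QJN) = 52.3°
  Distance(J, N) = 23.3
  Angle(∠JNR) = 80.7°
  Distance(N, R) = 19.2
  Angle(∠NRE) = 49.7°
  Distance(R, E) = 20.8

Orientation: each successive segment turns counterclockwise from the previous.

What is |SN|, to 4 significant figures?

12.76

S is at the origin; SQ runs at -75.4° with length 19.3, so Q = (4.865, -18.68). ∠SQJ = 104.1° gives QJ at 0.5000° from the x-axis; with |QJ| = 22.3, J = (27.16, -18.48). ∠QJN = 52.3° gives JN at 128.2° from the x-axis; with |JN| = 23.3, N = (12.76, -0.1717). Then |SN| = |N − S| = 12.76.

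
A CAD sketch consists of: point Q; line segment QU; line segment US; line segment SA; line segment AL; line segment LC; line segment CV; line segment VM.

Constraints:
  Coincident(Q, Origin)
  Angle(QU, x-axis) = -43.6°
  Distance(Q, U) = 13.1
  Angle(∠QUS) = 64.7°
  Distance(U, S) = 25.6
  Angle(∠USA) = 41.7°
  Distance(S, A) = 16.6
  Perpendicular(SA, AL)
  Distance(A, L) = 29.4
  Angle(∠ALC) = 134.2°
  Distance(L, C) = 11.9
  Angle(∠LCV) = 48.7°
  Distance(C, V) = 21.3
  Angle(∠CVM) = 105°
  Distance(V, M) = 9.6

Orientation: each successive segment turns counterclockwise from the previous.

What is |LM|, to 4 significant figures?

15.93

Q is at the origin; QU runs at -43.6° with length 13.1, so U = (9.487, -9.034). ∠QUS = 64.7° gives US at 71.70° from the x-axis; with |US| = 25.6, S = (17.52, 15.27). ∠USA = 41.7° gives SA at -150.0° from the x-axis; with |SA| = 16.6, A = (3.149, 6.971). SA ⟂ AL, so AL runs at -60.00°; with |AL| = 29.4, L = (17.85, -18.49). ∠ALC = 134.2° gives LC at -14.20° from the x-axis; with |LC| = 11.9, C = (29.39, -21.41). ∠LCV = 48.7° gives CV at 117.1° from the x-axis; with |CV| = 21.3, V = (19.68, -2.447). ∠CVM = 105.0° gives VM at -167.9° from the x-axis; with |VM| = 9.6, M = (10.30, -4.460). Then |LM| = |M − L| = 15.93.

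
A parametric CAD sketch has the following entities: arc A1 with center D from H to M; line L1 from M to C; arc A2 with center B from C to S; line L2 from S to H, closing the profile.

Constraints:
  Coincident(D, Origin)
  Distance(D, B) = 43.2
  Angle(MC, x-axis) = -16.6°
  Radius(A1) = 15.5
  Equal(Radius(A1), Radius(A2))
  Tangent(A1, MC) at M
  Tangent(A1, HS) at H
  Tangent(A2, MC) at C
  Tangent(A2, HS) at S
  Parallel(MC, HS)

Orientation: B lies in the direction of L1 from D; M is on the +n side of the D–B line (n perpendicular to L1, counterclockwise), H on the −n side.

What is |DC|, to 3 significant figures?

45.9

The slot axis is L1's direction at -16.6°, so u = (cos -16.6°, sin -16.6°) = (0.958, -0.286) and n = (−sin -16.6°, cos -16.6°) = (0.286, 0.958). D is at the origin and B lies 43.2 along u from D, so B = 43.2·u = (41.4, -12.3). Tangency of A1 to both parallel lines with radius 15.5 puts M and H at D ± 15.5·n: M = (4.43, 14.9), H = (-4.43, -14.9). Equal radii place C and S the same way about B: C = B + 15.5·n = (45.8, 2.51), S = B − 15.5·n = (37.0, -27.2). Then |DC| = |C − D| = 45.9.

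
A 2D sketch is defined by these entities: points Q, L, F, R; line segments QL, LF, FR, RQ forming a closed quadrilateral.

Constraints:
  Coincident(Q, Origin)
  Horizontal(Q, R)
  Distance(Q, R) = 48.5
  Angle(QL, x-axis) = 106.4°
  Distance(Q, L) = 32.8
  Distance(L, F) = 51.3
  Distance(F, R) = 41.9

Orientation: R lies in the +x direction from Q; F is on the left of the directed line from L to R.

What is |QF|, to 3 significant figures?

58.2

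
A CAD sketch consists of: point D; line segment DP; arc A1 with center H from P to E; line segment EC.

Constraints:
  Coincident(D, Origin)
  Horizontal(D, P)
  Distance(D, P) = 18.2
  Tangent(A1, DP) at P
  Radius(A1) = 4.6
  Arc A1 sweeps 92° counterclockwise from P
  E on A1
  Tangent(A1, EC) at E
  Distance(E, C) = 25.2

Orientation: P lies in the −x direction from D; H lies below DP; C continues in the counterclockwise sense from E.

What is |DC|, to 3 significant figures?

37.1

On A1, P sits at bearing 90° from H; a 92° counterclockwise sweep puts E at bearing 182°, so E = H + 4.6·(cos 182°, sin 182°) = (-22.8, -4.76). The tangent condition forces HE to be normal to EC, so EC runs along (−sin 182°, cos 182°); with |EC| = 25.2, C = (-21.9, -29.9). Then |DC| = |C − D| = 37.1.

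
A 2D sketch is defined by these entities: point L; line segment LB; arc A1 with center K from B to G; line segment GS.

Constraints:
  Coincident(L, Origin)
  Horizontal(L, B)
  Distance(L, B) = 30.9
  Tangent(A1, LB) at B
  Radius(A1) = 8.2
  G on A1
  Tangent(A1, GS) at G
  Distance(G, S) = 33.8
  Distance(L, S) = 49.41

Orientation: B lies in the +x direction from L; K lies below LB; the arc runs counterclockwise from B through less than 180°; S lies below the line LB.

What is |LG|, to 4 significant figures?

24.37

Checks: |KG| = 8.200 ✓; ∠(KG, GS) = 90.00° ✓; |GS| = 33.80 ✓; |LS| = 49.41 ✓.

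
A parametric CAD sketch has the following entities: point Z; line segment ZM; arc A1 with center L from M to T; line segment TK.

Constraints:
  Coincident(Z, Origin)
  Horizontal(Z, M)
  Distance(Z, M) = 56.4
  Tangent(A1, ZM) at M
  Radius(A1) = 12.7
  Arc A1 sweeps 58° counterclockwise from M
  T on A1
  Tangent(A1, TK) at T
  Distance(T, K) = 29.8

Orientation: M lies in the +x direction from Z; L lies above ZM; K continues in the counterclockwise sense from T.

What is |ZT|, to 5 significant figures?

67.435

Z is at the origin; Z and M share the same y with |ZM| = 56.4 and M on the +x side, so M = (56.400, 0.0000). A1 meets ZM tangentially, so LM is at right angles to ZM, so L = M + (0, 12.7) = (56.400, 12.700). On A1, M sits at bearing -90° from L; a 58° counterclockwise sweep puts T at bearing -32°, so T = L + 12.7·(cos -32°, sin -32°) = (67.170, 5.9700). Then |ZT| = |T − Z| = 67.435.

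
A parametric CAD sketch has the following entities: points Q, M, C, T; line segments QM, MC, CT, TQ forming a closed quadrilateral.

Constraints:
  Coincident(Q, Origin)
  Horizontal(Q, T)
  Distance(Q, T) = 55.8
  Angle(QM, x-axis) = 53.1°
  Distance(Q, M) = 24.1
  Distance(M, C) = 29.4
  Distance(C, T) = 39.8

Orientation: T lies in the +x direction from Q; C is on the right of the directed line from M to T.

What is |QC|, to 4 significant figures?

19.96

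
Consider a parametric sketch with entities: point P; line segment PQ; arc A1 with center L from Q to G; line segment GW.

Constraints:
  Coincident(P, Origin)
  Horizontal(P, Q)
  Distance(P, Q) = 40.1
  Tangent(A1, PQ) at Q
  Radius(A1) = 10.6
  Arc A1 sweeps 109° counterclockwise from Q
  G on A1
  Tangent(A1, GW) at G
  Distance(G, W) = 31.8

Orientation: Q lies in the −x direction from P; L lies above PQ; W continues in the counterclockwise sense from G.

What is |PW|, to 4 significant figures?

59.84

On A1, Q sits at bearing -90° from L; a 109° counterclockwise sweep puts G at bearing 19°, so G = L + 10.6·(cos 19°, sin 19°) = (-30.08, 14.05). A1 meets GW tangentially, so LG is at right angles to GW, so GW runs along (−sin 19°, cos 19°); with |GW| = 31.8, W = (-40.43, 44.12). Then |PW| = |W − P| = 59.84.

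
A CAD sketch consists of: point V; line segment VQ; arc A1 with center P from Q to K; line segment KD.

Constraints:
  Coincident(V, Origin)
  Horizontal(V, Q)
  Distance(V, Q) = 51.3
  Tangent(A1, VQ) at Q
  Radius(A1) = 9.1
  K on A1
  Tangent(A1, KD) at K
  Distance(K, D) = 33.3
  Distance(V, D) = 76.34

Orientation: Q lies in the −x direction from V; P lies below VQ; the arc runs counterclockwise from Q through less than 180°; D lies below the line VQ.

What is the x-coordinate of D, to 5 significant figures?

-64.361

V is at the origin; VQ is horizontal with |VQ| = 51.3 and Q on the −x side, so Q = (-51.300, 0.0000). A1 meets VQ tangentially, so PQ is at right angles to VQ, so P = Q + (0, -9.1) = (-51.300, -9.1000). Since PK ⟂ KD (tangency), |PD| = √(9.1² + 33.3²) = 34.521 regardless of where K sits on A1. So D lies on both circle(V, 76.34) and circle(P, 34.521); the below-VQ intersection is D = (-64.361, -41.055). K is the foot of the tangent from D: K = (-60.333, -7.9994).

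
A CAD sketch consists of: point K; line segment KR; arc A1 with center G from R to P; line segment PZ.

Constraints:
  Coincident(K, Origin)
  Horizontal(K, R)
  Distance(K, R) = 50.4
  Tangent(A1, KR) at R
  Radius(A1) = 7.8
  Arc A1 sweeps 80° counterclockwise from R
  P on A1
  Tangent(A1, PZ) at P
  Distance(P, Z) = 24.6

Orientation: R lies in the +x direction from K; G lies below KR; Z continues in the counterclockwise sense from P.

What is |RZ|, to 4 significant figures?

32.92

On A1, R sits at bearing 90° from G; an 80° counterclockwise sweep puts P at bearing 170°, so P = G + 7.8·(cos 170°, sin 170°) = (42.72, -6.446). A1 meets PZ tangentially, so GP is at right angles to PZ, so PZ runs along (−sin 170°, cos 170°); with |PZ| = 24.6, Z = (38.45, -30.67). Then |RZ| = |Z − R| = 32.92.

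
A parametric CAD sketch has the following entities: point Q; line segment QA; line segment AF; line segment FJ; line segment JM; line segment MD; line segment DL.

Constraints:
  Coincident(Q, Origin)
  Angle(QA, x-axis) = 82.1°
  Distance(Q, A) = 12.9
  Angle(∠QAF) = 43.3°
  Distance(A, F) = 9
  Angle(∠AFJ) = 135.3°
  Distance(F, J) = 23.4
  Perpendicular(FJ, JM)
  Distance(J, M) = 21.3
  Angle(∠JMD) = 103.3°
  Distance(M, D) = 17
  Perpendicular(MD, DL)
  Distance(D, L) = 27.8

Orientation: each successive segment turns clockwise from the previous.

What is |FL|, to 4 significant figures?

1.900

Q is at the origin; QA runs at 82.1° with length 12.9, so A = (1.773, 12.78). ∠QAF = 43.3° gives AF at -54.60° from the x-axis; with |AF| = 9.0, F = (6.987, 5.441). ∠AFJ = 135.3° gives FJ at -99.30° from the x-axis; with |FJ| = 23.4, J = (3.205, -17.65). FJ is perpendicular to JM, so JM runs at 170.7°; with |JM| = 21.3, M = (-17.81, -14.21). ∠JMD = 103.3° gives MD at 94.00° from the x-axis; with |MD| = 17.0, D = (-19.00, 2.750). MD ⟂ DL, so DL runs at 4.000°; with |DL| = 27.8, L = (8.731, 4.689). Then |FL| = |L − F| = 1.900.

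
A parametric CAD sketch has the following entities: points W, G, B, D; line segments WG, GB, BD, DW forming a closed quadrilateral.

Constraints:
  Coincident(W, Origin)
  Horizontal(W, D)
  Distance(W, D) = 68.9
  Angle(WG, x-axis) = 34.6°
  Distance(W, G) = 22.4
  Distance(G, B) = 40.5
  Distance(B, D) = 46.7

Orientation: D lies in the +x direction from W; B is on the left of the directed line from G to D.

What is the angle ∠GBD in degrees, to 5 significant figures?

72.889°

Checks: |GB| = 40.50 ✓; |BD| = 46.70 ✓.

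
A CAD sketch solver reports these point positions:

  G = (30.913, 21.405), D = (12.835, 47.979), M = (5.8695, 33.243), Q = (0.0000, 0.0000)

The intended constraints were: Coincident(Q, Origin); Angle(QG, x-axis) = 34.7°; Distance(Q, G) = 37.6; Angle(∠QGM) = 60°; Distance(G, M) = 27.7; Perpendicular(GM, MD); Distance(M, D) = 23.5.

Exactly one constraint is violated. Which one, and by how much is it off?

Distance(M, D) = 23.5 — off by 7.20.

Q = (0.00, 0.00) ✓; QG at 34.70° ✓; |QG| = 37.60 ✓; ∠QGM = 60.00° ✓; |GM| = 27.70 ✓; ∠(GM, MD) = 90.00° ✓; |MD| = 16.30 ✗.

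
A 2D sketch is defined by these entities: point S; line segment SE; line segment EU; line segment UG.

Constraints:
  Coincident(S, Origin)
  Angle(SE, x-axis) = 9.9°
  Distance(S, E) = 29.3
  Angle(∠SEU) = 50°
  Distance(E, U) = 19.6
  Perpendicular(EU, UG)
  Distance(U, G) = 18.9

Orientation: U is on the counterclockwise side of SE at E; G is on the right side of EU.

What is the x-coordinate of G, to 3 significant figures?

26.0

S is at the origin; SE runs at 9.9° with length 29.3, so E = 29.3·(cos 9.9°, sin 9.9°) = (28.9, 5.04). ∠SEU = 50.0°, so EU runs at 9.9° + (180° − 50.0°) = 140° from the x-axis; with |EU| = 19.6, U = E + 19.6·(cos 140°, sin 140°) = (13.9, 17.7). EU ⟂ UG; with |UG| = 18.9 on the right of EU, G = U + 18.9·(0.644, 0.765) = (26.0, 32.1). So G.x = 26.0.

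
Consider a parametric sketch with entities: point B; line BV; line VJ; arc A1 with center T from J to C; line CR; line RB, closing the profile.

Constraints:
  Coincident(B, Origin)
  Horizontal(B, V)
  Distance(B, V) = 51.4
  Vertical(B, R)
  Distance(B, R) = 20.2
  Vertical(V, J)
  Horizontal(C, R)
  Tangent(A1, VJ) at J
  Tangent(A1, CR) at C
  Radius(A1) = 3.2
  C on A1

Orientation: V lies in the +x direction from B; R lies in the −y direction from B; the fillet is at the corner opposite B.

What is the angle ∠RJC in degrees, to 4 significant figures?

41.44°

The virtual corner opposite B is at (51.40, -20.20). The tangent condition forces TJ to be normal to VJ and since A1 is tangent to CR there, TC ⟂ CR, with radius 3.2, so the center T sits 3.2 in from both sides at T = (48.20, -17.00). That places the tangent points at J = (51.40, -17.00) on VJ and C = (48.20, -20.20) on CR. Then cos ∠RJC = JR·JC / (|JR||JC|), giving 41.44°.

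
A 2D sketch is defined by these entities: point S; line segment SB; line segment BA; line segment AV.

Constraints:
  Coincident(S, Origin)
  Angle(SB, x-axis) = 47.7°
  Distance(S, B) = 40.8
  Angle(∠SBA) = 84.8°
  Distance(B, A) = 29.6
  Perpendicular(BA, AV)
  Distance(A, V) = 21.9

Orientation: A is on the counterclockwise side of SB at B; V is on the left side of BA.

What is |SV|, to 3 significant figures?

32.0

∠SBA = 84.8°, so BA runs at 47.7° + (180° − 84.8°) = 143° from the x-axis; with |BA| = 29.6, A = B + 29.6·(cos 143°, sin 143°) = (3.85, 48.0). BA is perpendicular to AV; with |AV| = 21.9 on the left of BA, V = A + 21.9·(-0.603, -0.798) = (-9.36, 30.6). Then |SV| = |V − S| = 32.0.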